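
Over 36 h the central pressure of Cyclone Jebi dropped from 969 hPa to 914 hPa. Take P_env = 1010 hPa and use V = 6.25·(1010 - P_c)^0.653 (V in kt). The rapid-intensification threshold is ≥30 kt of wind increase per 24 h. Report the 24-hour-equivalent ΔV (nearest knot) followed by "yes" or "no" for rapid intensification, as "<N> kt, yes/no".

V₁: ΔP = 41, V ≈ 6.25 × 41^0.653 ≈ 70.64 kt.
V₂: ΔP = 96, V ≈ 6.25 × 96^0.653 ≈ 123.11 kt.
ΔV over 36 h = 52.47 kt → 24 h equivalent = 52.47 × 24/36 ≈ 34.98 kt.
35 kt ≥ 30 kt ⇒ rapid intensification.

35 kt, yes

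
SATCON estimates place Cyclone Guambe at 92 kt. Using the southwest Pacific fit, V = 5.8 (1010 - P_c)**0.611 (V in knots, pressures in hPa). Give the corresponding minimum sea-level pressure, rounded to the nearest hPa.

918 hPa

ΔP = (V / 5.8)^(1/0.611) = (92/5.8)^1.637.
92/5.8 = 15.862; 15.862^1.637 ≈ 92.17 hPa.
P_c = 1010 − 92.17 = 917.83 ≈ 918 hPa.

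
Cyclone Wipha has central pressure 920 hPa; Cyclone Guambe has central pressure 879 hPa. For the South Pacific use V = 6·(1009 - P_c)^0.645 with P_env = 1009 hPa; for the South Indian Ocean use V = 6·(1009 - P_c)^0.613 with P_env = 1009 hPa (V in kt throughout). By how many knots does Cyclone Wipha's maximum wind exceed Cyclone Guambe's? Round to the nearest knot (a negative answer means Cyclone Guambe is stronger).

Cyclone Wipha: ΔP = 89; V ≈ 6 × 89^0.645 ≈ 108.52 kt.
Cyclone Guambe: ΔP = 130; V ≈ 6 × 130^0.613 ≈ 118.58 kt.
Difference ≈ 108.52 − 118.58 = -10.06 → -10 kt.

-10 kt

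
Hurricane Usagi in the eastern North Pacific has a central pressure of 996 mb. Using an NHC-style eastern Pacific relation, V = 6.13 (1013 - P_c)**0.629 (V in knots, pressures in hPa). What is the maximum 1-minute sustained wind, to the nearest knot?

36 kt

ΔP = 1013 − 996 = 17 mb.
17^0.629 ≈ 5.942.
V ≈ 6.13 × 5.942 ≈ 36.4 kt.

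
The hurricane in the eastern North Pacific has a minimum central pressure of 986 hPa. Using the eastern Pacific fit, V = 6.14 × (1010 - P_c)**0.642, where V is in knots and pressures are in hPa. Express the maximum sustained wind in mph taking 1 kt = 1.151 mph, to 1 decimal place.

54.4 mph

ΔP = 1010 − 986 = 24 hPa.
V ≈ 6.14 × 24^0.642 = 6.14 × 7.693 ≈ 47.235 kt.
47.235 × 1.151 ≈ 54.37 mph → 54.4 mph.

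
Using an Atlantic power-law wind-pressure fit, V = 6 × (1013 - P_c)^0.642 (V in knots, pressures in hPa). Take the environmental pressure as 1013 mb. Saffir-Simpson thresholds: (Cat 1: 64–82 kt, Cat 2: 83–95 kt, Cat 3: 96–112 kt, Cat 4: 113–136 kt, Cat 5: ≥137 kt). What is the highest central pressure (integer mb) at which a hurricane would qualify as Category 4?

916 mb

Category 4 begins at V = 113 kt.
Required ΔP = (113/6)^(1/0.642) = 18.833^1.558 ≈ 96.80 mb.
P_c ≤ 1013 − 96.80 = 916.20, so the highest integer P_c is 916 mb.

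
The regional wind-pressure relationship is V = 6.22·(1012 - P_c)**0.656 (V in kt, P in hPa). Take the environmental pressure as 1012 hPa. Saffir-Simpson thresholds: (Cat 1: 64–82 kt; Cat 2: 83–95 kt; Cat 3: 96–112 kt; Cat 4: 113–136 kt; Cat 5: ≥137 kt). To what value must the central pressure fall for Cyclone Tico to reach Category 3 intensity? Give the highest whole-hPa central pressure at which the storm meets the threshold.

Category 3 begins at V = 96 kt.
Required ΔP = (96/6.22)^(1/0.656) = 15.434^1.524 ≈ 64.82 hPa.
P_c ≤ 1012 − 64.82 = 947.18, so the highest integer P_c is 947 hPa.

947 hPa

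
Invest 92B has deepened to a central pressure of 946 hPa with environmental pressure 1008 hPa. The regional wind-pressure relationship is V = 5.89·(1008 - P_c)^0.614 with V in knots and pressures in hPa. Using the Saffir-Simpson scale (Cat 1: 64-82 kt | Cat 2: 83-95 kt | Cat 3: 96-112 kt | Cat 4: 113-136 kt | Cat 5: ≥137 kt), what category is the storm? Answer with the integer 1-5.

ΔP = 1008 − 946 = 62 hPa.
V ≈ 5.89 × 62^0.614 = 5.89 × 12.60 ≈ 74 kt.
74 kt falls in the Category 1 band.

1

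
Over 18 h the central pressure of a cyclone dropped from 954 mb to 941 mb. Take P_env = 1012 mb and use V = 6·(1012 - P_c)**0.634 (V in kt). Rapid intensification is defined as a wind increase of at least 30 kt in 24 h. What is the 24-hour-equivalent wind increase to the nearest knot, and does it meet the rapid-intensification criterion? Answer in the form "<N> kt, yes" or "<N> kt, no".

V₁: ΔP = 58, V ≈ 6 × 58^0.634 ≈ 78.73 kt.
V₂: ΔP = 71, V ≈ 6 × 71^0.634 ≈ 89.51 kt.
ΔV over 18 h = 10.78 kt → 24 h equivalent = 10.78 × 24/18 ≈ 14.37 kt.
14 kt < 30 kt ⇒ not rapid intensification.

14 kt, no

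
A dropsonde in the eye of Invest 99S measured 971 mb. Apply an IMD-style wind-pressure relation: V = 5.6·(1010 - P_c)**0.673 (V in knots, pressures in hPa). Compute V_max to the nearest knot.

66 kt

ΔP = 1010 − 971 = 39 mb.
39^0.673 ≈ 11.770.
V ≈ 5.6 × 11.770 ≈ 65.9 kt.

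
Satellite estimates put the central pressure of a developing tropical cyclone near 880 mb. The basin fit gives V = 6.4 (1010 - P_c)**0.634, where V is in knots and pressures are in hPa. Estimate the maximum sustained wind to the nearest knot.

140 kt

ΔP = 1010 − 880 = 130 mb.
130^0.634 ≈ 21.890.
V ≈ 6.4 × 21.890 ≈ 140.1 kt.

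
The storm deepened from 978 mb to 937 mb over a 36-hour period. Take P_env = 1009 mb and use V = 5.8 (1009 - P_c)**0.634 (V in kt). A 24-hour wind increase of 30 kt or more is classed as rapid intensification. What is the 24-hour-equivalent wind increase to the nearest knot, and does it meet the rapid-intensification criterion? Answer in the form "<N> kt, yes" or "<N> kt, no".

V₁: ΔP = 31, V ≈ 5.8 × 31^0.634 ≈ 51.16 kt.
V₂: ΔP = 72, V ≈ 5.8 × 72^0.634 ≈ 87.29 kt.
ΔV over 36 h = 36.13 kt → 24 h equivalent = 36.13 × 24/36 ≈ 24.09 kt.
24 kt < 30 kt ⇒ not rapid intensification.

24 kt, no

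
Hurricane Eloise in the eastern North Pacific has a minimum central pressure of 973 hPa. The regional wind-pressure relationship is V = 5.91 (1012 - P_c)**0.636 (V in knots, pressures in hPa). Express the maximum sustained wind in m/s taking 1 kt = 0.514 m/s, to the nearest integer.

31 m/s

ΔP = 1012 − 973 = 39 hPa.
V ≈ 5.91 × 39^0.636 = 5.91 × 10.278 ≈ 60.744 kt.
60.744 × 0.514 ≈ 31.22 m/s → 31 m/s.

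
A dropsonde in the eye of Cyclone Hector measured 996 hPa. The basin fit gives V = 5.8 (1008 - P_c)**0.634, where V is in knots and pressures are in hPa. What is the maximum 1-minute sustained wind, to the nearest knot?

ΔP = 1008 − 996 = 12 hPa.
12^0.634 ≈ 4.833.
V ≈ 5.8 × 4.833 ≈ 28.0 kt.

28 kt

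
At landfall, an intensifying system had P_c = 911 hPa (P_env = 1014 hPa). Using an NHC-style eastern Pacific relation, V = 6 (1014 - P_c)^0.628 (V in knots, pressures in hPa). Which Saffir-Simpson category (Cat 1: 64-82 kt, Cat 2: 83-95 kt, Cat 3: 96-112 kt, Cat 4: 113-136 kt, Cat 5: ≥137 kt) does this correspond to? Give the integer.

3

ΔP = 1014 − 911 = 103 hPa.
V ≈ 6 × 103^0.628 = 6 × 18.37 ≈ 110 kt.
110 kt falls in the Category 3 band.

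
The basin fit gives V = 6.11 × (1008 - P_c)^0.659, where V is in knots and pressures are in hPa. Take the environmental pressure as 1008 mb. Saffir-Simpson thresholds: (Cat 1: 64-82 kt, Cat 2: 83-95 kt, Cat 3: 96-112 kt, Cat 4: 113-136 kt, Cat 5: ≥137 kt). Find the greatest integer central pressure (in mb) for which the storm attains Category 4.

Category 4 begins at V = 113 kt.
Required ΔP = (113/6.11)^(1/0.659) = 18.494^1.517 ≈ 83.69 mb.
P_c ≤ 1008 − 83.69 = 924.31, so the highest integer P_c is 924 mb.

924 mb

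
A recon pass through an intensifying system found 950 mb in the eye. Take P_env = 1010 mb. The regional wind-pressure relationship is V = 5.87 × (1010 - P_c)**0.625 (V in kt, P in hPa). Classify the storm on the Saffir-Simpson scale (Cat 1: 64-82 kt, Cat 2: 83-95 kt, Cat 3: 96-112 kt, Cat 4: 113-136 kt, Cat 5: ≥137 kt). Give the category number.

ΔP = 1010 − 950 = 60 mb.
V ≈ 5.87 × 60^0.625 = 5.87 × 12.92 ≈ 76 kt.
76 kt falls in the Category 1 band.

1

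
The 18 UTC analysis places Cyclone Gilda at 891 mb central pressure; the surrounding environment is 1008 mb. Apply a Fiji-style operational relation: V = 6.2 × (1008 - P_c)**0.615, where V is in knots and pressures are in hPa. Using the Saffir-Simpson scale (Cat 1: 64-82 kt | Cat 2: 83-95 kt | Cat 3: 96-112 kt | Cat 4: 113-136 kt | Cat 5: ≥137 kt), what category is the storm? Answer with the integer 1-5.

4

ΔP = 1008 − 891 = 117 mb.
V ≈ 6.2 × 117^0.615 = 6.2 × 18.70 ≈ 116 kt.
116 kt falls in the Category 4 band.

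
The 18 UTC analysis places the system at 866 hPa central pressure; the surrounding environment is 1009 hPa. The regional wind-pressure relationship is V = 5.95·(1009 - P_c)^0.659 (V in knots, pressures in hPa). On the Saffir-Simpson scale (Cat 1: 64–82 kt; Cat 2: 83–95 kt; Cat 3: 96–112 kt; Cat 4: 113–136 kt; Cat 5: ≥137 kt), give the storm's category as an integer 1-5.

5

ΔP = 1009 − 866 = 143 hPa.
V ≈ 5.95 × 143^0.659 = 5.95 × 26.32 ≈ 157 kt.
157 kt falls in the Category 5 band.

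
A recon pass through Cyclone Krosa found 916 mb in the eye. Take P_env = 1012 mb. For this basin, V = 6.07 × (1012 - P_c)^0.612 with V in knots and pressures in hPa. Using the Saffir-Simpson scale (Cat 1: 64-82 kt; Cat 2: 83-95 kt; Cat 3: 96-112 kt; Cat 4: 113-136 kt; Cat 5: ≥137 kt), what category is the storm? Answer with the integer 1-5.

ΔP = 1012 − 916 = 96 mb.
V ≈ 6.07 × 96^0.612 = 6.07 × 16.34 ≈ 99 kt.
99 kt falls in the Category 3 band.

3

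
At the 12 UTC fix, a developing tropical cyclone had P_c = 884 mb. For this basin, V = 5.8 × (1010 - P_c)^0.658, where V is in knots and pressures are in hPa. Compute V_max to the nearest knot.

140 kt

ΔP = 1010 − 884 = 126 mb.
126^0.658 ≈ 24.101.
V ≈ 5.8 × 24.101 ≈ 139.8 kt.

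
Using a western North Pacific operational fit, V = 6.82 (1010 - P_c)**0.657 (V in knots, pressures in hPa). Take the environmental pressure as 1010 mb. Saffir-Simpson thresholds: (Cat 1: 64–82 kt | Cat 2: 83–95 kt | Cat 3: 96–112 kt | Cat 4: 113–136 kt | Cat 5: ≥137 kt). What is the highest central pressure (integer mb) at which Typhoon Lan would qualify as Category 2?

Category 2 begins at V = 83 kt.
Required ΔP = (83/6.82)^(1/0.657) = 12.170^1.522 ≈ 44.86 mb.
P_c ≤ 1010 − 44.86 = 965.14, so the highest integer P_c is 965 mb.

965 mb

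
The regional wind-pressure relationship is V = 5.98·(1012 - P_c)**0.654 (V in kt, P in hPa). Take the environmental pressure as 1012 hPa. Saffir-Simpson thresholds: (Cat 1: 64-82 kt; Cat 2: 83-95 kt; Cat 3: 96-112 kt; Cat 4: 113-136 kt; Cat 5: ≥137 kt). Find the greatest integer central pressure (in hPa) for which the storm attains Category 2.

956 hPa

Category 2 begins at V = 83 kt.
Required ΔP = (83/5.98)^(1/0.654) = 13.880^1.529 ≈ 55.82 hPa.
P_c ≤ 1012 − 55.82 = 956.18, so the highest integer P_c is 956 hPa.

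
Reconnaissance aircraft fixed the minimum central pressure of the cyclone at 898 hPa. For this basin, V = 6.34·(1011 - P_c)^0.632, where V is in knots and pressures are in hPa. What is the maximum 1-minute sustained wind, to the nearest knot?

126 kt

ΔP = 1011 − 898 = 113 hPa.
113^0.632 ≈ 19.840.
V ≈ 6.34 × 19.840 ≈ 125.8 kt.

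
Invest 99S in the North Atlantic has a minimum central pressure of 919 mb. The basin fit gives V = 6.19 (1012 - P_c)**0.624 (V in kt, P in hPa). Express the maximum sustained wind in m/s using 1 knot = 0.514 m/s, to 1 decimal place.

53.8 m/s

ΔP = 1012 − 919 = 93 mb.
V ≈ 6.19 × 93^0.624 = 6.19 × 16.917 ≈ 104.719 kt.
104.719 × 0.514 ≈ 53.83 m/s → 53.8 m/s.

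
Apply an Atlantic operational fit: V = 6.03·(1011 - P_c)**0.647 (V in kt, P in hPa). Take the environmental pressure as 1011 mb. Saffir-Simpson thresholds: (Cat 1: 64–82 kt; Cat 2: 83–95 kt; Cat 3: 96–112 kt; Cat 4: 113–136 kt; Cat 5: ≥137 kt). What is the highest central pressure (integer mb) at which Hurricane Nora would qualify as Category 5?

886 mb

Category 5 begins at V = 137 kt.
Required ΔP = (137/6.03)^(1/0.647) = 22.720^1.546 ≈ 124.87 mb.
P_c ≤ 1011 − 124.87 = 886.13, so the highest integer P_c is 886 mb.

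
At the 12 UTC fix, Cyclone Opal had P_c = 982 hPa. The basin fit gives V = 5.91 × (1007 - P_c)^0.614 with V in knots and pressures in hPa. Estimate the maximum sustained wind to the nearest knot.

ΔP = 1007 − 982 = 25 hPa.
25^0.614 ≈ 7.217.
V ≈ 5.91 × 7.217 ≈ 42.7 kt.

43 kt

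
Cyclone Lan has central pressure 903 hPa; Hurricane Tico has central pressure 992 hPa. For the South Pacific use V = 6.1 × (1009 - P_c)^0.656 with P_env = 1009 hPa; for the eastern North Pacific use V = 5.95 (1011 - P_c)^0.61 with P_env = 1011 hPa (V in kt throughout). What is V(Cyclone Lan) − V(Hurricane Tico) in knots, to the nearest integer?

Cyclone Lan: ΔP = 106; V ≈ 6.1 × 106^0.656 ≈ 130.00 kt.
Hurricane Tico: ΔP = 19; V ≈ 5.95 × 19^0.61 ≈ 35.86 kt.
Difference ≈ 130.00 − 35.86 = 94.14 → 94 kt.

94 kt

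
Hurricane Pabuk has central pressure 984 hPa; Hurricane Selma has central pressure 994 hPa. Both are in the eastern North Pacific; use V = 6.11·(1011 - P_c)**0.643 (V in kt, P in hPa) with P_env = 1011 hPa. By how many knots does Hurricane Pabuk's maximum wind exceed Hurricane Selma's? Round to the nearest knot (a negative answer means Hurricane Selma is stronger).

Hurricane Pabuk: ΔP = 27; V ≈ 6.11 × 27^0.643 ≈ 50.86 kt.
Hurricane Selma: ΔP = 17; V ≈ 6.11 × 17^0.643 ≈ 37.78 kt.
Difference ≈ 50.86 − 37.78 = 13.08 → 13 kt.

13 kt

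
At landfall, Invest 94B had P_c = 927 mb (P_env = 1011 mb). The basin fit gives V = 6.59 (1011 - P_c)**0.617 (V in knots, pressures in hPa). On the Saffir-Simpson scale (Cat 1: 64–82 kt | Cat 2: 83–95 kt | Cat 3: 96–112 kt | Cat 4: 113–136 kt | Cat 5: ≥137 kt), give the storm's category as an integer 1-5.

ΔP = 1011 − 927 = 84 mb.
V ≈ 6.59 × 84^0.617 = 6.59 × 15.39 ≈ 101 kt.
101 kt falls in the Category 3 band.

3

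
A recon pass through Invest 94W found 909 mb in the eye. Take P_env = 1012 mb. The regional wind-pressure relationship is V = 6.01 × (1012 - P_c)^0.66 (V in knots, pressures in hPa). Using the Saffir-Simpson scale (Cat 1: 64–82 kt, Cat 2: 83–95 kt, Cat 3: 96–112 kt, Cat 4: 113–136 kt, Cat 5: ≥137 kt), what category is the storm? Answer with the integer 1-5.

ΔP = 1012 − 909 = 103 mb.
V ≈ 6.01 × 103^0.66 = 6.01 × 21.30 ≈ 128 kt.
128 kt falls in the Category 4 band.

4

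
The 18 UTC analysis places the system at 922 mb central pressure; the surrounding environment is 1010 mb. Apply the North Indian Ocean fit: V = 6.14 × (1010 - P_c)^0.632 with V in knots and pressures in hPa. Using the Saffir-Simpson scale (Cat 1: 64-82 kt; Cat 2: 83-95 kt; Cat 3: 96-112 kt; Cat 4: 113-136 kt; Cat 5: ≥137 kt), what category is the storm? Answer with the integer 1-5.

ΔP = 1010 − 922 = 88 mb.
V ≈ 6.14 × 88^0.632 = 6.14 × 16.94 ≈ 104 kt.
104 kt falls in the Category 3 band.

3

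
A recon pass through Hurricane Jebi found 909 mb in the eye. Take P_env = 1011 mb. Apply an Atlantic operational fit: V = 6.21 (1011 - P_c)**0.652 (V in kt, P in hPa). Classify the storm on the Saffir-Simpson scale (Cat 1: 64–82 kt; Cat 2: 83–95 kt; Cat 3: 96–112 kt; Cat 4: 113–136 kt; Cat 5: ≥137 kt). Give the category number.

ΔP = 1011 − 909 = 102 mb.
V ≈ 6.21 × 102^0.652 = 6.21 × 20.40 ≈ 127 kt.
127 kt falls in the Category 4 band.

4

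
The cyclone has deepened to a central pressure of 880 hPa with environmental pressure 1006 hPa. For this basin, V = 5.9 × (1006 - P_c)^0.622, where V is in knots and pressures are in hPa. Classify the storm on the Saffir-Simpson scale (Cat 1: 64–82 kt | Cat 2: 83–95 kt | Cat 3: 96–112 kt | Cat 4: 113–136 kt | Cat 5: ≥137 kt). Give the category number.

4

ΔP = 1006 − 880 = 126 hPa.
V ≈ 5.9 × 126^0.622 = 5.9 × 20.25 ≈ 119 kt.
119 kt falls in the Category 4 band.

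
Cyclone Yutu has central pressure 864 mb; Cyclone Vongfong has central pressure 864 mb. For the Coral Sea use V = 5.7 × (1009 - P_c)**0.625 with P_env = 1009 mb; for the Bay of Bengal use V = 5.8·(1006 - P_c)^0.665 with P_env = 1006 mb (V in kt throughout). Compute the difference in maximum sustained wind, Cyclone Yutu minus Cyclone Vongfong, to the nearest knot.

Cyclone Yutu: ΔP = 145; V ≈ 5.7 × 145^0.625 ≈ 127.86 kt.
Cyclone Vongfong: ΔP = 142; V ≈ 5.8 × 142^0.665 ≈ 156.57 kt.
Difference ≈ 127.86 − 156.57 = -28.71 → -29 kt.

-29 kt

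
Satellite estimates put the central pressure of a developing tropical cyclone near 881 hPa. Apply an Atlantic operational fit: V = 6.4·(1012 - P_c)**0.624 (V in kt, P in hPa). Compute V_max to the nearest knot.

134 kt

ΔP = 1012 − 881 = 131 hPa.
131^0.624 ≈ 20.950.
V ≈ 6.4 × 20.950 ≈ 134.1 kt.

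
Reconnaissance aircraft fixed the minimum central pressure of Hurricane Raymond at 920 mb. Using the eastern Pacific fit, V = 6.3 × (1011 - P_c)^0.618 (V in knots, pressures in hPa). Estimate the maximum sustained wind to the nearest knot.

ΔP = 1011 − 920 = 91 mb.
91^0.618 ≈ 16.244.
V ≈ 6.3 × 16.244 ≈ 102.3 kt.

102 kt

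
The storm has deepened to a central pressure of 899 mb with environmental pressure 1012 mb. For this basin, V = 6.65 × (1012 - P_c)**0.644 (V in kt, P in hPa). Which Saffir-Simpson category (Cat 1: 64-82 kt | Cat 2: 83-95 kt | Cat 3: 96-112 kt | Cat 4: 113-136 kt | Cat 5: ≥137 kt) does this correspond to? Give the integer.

ΔP = 1012 − 899 = 113 mb.
V ≈ 6.65 × 113^0.644 = 6.65 × 21.00 ≈ 140 kt.
140 kt falls in the Category 5 band.

5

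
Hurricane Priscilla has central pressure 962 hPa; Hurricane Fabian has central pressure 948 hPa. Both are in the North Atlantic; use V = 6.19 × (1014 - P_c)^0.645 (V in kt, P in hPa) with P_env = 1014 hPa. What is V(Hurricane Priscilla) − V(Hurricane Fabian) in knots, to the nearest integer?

-13 kt

Hurricane Priscilla: ΔP = 52; V ≈ 6.19 × 52^0.645 ≈ 79.16 kt.
Hurricane Fabian: ΔP = 66; V ≈ 6.19 × 66^0.645 ≈ 92.32 kt.
Difference ≈ 79.16 − 92.32 = -13.16 → -13 kt.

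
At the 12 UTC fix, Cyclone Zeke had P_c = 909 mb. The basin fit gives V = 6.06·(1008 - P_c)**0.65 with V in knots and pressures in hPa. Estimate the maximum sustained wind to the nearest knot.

120 kt

ΔP = 1008 − 909 = 99 mb.
99^0.65 ≈ 19.823.
V ≈ 6.06 × 19.823 ≈ 120.1 kt.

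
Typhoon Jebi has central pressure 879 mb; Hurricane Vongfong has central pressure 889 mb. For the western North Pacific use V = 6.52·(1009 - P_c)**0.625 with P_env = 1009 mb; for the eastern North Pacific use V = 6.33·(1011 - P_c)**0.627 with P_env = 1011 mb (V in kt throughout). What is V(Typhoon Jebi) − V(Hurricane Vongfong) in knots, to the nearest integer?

8 kt

Typhoon Jebi: ΔP = 130; V ≈ 6.52 × 130^0.625 ≈ 136.60 kt.
Hurricane Vongfong: ΔP = 122; V ≈ 6.33 × 122^0.627 ≈ 128.69 kt.
Difference ≈ 136.60 − 128.69 = 7.91 → 8 kt.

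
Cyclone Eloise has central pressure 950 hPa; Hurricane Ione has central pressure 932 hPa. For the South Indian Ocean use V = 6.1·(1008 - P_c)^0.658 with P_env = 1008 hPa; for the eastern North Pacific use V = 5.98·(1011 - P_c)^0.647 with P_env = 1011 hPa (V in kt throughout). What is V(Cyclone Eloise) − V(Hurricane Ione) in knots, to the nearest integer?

-13 kt

Cyclone Eloise: ΔP = 58; V ≈ 6.1 × 58^0.658 ≈ 88.24 kt.
Hurricane Ione: ΔP = 79; V ≈ 5.98 × 79^0.647 ≈ 101.03 kt.
Difference ≈ 88.24 − 101.03 = -12.79 → -13 kt.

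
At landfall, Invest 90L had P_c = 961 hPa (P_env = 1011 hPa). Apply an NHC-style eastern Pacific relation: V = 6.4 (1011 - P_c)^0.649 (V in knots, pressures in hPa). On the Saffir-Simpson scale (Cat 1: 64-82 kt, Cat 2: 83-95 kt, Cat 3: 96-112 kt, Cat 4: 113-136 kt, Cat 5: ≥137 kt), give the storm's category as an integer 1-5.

1

ΔP = 1011 − 961 = 50 hPa.
V ≈ 6.4 × 50^0.649 = 6.4 × 12.67 ≈ 81 kt.
81 kt falls in the Category 1 band.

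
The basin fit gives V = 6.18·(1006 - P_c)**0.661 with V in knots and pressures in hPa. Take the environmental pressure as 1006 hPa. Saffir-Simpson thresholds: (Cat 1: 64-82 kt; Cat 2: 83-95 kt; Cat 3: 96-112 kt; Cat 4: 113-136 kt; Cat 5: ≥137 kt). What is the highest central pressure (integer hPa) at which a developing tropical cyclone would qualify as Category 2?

955 hPa

Category 2 begins at V = 83 kt.
Required ΔP = (83/6.18)^(1/0.661) = 13.430^1.513 ≈ 50.89 hPa.
P_c ≤ 1006 − 50.89 = 955.11, so the highest integer P_c is 955 hPa.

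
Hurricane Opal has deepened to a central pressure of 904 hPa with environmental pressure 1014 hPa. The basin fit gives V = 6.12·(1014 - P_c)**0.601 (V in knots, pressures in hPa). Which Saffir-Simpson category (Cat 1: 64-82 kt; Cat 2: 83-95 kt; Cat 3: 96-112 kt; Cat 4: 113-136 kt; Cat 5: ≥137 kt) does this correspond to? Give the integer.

3

ΔP = 1014 − 904 = 110 hPa.
V ≈ 6.12 × 110^0.601 = 6.12 × 16.86 ≈ 103 kt.
103 kt falls in the Category 3 band.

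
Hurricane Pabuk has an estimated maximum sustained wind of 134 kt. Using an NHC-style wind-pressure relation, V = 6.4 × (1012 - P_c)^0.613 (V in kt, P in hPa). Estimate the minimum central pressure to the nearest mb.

ΔP = (V / 6.4)^(1/0.613) = (134/6.4)^1.631.
134/6.4 = 20.938; 20.938^1.631 ≈ 142.84 mb.
P_c = 1012 − 142.84 = 869.16 ≈ 869 mb.

869 mb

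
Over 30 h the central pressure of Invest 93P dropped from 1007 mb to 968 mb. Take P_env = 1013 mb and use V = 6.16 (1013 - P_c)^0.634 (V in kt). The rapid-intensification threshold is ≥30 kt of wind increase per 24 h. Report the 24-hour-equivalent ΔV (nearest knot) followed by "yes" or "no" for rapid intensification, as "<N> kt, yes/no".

V₁: ΔP = 6, V ≈ 6.16 × 6^0.634 ≈ 19.18 kt.
V₂: ΔP = 45, V ≈ 6.16 × 45^0.634 ≈ 68.82 kt.
ΔV over 30 h = 49.64 kt → 24 h equivalent = 49.64 × 24/30 ≈ 39.71 kt.
40 kt ≥ 30 kt ⇒ rapid intensification.

40 kt, yes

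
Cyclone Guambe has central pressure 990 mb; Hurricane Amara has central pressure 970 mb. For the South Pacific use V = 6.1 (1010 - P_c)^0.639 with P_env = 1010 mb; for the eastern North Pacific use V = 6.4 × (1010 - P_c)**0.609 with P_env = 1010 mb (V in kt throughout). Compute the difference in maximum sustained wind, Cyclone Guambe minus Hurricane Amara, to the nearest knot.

Cyclone Guambe: ΔP = 20; V ≈ 6.1 × 20^0.639 ≈ 41.37 kt.
Hurricane Amara: ΔP = 40; V ≈ 6.4 × 40^0.609 ≈ 60.51 kt.
Difference ≈ 41.37 − 60.51 = -19.14 → -19 kt.

-19 kt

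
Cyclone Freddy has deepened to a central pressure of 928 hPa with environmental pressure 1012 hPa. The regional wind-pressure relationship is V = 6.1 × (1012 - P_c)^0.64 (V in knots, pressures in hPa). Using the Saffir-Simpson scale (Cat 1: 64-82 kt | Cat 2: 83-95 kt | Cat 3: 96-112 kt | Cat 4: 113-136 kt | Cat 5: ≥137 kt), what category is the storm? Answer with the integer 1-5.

3

ΔP = 1012 − 928 = 84 hPa.
V ≈ 6.1 × 84^0.64 = 6.1 × 17.04 ≈ 104 kt.
104 kt falls in the Category 3 band.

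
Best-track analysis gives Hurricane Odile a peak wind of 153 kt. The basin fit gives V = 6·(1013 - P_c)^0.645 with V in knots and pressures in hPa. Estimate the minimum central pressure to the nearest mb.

861 mb

ΔP = (V / 6)^(1/0.645) = (153/6)^1.550.
153/6 = 25.500; 25.500^1.550 ≈ 151.59 mb.
P_c = 1013 − 151.59 = 861.41 ≈ 861 mb.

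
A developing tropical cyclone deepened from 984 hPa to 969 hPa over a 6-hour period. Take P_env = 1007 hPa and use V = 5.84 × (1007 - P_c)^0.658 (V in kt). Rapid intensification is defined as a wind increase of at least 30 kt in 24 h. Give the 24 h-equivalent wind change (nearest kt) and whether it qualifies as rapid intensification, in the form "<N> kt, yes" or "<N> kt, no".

V₁: ΔP = 23, V ≈ 5.84 × 23^0.658 ≈ 45.97 kt.
V₂: ΔP = 38, V ≈ 5.84 × 38^0.658 ≈ 63.96 kt.
ΔV over 6 h = 17.99 kt → 24 h equivalent = 17.99 × 24/6 ≈ 71.96 kt.
72 kt ≥ 30 kt ⇒ rapid intensification.

72 kt, yes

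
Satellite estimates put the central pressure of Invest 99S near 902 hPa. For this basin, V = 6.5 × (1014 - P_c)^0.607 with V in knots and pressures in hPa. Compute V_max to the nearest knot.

114 kt

ΔP = 1014 − 902 = 112 hPa.
112^0.607 ≈ 17.534.
V ≈ 6.5 × 17.534 ≈ 114.0 kt.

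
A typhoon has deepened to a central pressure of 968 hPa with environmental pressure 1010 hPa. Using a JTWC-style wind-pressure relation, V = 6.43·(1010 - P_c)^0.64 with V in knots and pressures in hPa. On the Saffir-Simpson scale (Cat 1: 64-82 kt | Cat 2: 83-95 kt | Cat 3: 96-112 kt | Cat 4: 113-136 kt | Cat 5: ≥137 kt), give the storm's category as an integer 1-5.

1

ΔP = 1010 − 968 = 42 hPa.
V ≈ 6.43 × 42^0.64 = 6.43 × 10.94 ≈ 70 kt.
70 kt falls in the Category 1 band.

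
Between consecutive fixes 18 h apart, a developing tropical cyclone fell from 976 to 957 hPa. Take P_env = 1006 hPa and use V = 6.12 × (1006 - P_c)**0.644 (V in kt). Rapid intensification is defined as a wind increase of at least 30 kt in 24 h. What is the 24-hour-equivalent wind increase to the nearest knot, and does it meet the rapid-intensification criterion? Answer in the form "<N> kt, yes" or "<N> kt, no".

V₁: ΔP = 30, V ≈ 6.12 × 30^0.644 ≈ 54.70 kt.
V₂: ΔP = 49, V ≈ 6.12 × 49^0.644 ≈ 75.03 kt.
ΔV over 18 h = 20.33 kt → 24 h equivalent = 20.33 × 24/18 ≈ 27.11 kt.
27 kt < 30 kt ⇒ not rapid intensification.

27 kt, no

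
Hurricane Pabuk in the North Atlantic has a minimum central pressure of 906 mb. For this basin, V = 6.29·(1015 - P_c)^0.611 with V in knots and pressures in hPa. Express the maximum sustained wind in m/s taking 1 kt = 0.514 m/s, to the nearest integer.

57 m/s

ΔP = 1015 − 906 = 109 mb.
V ≈ 6.29 × 109^0.611 = 6.29 × 17.574 ≈ 110.540 kt.
110.540 × 0.514 ≈ 56.82 m/s → 57 m/s.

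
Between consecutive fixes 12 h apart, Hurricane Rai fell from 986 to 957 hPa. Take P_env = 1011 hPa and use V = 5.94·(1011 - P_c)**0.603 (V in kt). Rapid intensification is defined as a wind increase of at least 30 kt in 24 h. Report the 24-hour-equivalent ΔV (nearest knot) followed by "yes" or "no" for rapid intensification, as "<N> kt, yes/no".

V₁: ΔP = 25, V ≈ 5.94 × 25^0.603 ≈ 41.38 kt.
V₂: ΔP = 54, V ≈ 5.94 × 54^0.603 ≈ 65.83 kt.
ΔV over 12 h = 24.45 kt → 24 h equivalent = 24.45 × 24/12 ≈ 48.90 kt.
49 kt ≥ 30 kt ⇒ rapid intensification.

49 kt, yes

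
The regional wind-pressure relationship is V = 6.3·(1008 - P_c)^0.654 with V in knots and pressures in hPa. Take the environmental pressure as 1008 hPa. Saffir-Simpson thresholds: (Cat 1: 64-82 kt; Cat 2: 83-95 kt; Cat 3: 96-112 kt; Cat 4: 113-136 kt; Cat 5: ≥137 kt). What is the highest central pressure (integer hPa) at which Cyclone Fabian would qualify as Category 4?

Category 4 begins at V = 113 kt.
Required ΔP = (113/6.3)^(1/0.654) = 17.937^1.529 ≈ 82.61 hPa.
P_c ≤ 1008 − 82.61 = 925.39, so the highest integer P_c is 925 hPa.

925 hPa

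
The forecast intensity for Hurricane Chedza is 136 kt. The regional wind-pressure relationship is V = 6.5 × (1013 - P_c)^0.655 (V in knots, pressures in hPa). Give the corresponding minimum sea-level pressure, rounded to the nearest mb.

909 mb

ΔP = (V / 6.5)^(1/0.655) = (136/6.5)^1.527.
136/6.5 = 20.923; 20.923^1.527 ≈ 103.81 mb.
P_c = 1013 − 103.81 = 909.19 ≈ 909 mb.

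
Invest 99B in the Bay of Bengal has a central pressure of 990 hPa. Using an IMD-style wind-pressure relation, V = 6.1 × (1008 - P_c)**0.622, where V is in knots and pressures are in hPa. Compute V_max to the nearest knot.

37 kt

ΔP = 1008 − 990 = 18 hPa.
18^0.622 ≈ 6.036.
V ≈ 6.1 × 6.036 ≈ 36.8 kt.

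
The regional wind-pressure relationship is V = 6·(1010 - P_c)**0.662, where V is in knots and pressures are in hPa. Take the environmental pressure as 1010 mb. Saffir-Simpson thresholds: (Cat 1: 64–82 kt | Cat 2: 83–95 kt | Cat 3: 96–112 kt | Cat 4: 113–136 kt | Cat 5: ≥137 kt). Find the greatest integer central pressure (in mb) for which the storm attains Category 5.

897 mb

Category 5 begins at V = 137 kt.
Required ΔP = (137/6)^(1/0.662) = 22.833^1.511 ≈ 112.78 mb.
P_c ≤ 1010 − 112.78 = 897.22, so the highest integer P_c is 897 mb.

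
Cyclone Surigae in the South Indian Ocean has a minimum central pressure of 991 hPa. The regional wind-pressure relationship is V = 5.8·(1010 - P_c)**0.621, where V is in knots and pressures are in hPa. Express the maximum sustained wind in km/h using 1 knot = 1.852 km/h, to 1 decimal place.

66.9 km/h

ΔP = 1010 − 991 = 19 hPa.
V ≈ 5.8 × 19^0.621 = 5.8 × 6.225 ≈ 36.102 kt.
36.102 × 1.852 ≈ 66.86 km/h → 66.9 km/h.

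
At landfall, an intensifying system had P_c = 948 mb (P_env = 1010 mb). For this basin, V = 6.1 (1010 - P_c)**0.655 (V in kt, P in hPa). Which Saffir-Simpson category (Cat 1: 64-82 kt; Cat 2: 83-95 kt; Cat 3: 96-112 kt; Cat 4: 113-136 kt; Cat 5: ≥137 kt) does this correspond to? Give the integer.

2

ΔP = 1010 − 948 = 62 mb.
V ≈ 6.1 × 62^0.655 = 6.1 × 14.93 ≈ 91 kt.
91 kt falls in the Category 2 band.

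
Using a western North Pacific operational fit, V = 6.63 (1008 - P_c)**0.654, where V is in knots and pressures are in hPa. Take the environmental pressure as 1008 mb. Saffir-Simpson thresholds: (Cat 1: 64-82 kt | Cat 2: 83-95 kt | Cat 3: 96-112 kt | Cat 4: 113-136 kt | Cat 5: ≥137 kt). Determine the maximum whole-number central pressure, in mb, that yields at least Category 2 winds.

960 mb

Category 2 begins at V = 83 kt.
Required ΔP = (83/6.63)^(1/0.654) = 12.519^1.529 ≈ 47.67 mb.
P_c ≤ 1008 − 47.67 = 960.33, so the highest integer P_c is 960 mb.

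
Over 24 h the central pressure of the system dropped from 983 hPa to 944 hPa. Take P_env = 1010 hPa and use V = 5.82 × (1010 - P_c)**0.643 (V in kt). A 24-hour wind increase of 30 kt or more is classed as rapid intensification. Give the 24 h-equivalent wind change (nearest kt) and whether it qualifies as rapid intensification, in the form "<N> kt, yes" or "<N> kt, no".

V₁: ΔP = 27, V ≈ 5.82 × 27^0.643 ≈ 48.45 kt.
V₂: ΔP = 66, V ≈ 5.82 × 66^0.643 ≈ 86.08 kt.
ΔV over 24 h = 37.63 kt → 24 h equivalent = 37.63 × 24/24 ≈ 37.63 kt.
38 kt ≥ 30 kt ⇒ rapid intensification.

38 kt, yes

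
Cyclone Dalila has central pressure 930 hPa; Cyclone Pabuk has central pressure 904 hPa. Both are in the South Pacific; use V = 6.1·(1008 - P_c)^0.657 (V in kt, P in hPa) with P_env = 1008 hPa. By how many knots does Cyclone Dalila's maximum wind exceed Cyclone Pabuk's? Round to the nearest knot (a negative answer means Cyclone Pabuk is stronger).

Cyclone Dalila: ΔP = 78; V ≈ 6.1 × 78^0.657 ≈ 106.77 kt.
Cyclone Pabuk: ΔP = 104; V ≈ 6.1 × 104^0.657 ≈ 128.98 kt.
Difference ≈ 106.77 − 128.98 = -22.21 → -22 kt.

-22 kt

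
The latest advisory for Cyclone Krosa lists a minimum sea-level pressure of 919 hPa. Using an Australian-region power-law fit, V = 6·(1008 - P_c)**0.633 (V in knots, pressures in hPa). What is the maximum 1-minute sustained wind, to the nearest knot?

ΔP = 1008 − 919 = 89 hPa.
89^0.633 ≈ 17.138.
V ≈ 6 × 17.138 ≈ 102.8 kt.

103 kt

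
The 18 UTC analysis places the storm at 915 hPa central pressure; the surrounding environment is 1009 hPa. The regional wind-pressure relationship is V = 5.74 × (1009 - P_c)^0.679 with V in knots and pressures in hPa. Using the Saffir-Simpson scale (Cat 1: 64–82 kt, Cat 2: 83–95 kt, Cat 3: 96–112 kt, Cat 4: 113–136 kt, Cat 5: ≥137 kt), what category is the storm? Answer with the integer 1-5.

ΔP = 1009 − 915 = 94 hPa.
V ≈ 5.74 × 94^0.679 = 5.74 × 21.87 ≈ 126 kt.
126 kt falls in the Category 4 band.

4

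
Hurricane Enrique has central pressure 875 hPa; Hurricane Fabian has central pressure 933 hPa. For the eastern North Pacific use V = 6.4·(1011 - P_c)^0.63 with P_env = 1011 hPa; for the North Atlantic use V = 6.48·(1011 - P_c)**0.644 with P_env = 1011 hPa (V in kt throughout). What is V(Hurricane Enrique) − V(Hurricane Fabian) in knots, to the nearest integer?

34 kt

Hurricane Enrique: ΔP = 136; V ≈ 6.4 × 136^0.63 ≈ 141.35 kt.
Hurricane Fabian: ΔP = 78; V ≈ 6.48 × 78^0.644 ≈ 107.17 kt.
Difference ≈ 141.35 − 107.17 = 34.18 → 34 kt.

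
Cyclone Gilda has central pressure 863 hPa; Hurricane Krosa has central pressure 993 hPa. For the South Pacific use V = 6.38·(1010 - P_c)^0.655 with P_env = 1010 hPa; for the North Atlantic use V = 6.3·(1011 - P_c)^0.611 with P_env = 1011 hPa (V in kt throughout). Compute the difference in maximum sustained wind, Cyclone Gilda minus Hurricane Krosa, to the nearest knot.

Cyclone Gilda: ΔP = 147; V ≈ 6.38 × 147^0.655 ≈ 167.65 kt.
Hurricane Krosa: ΔP = 18; V ≈ 6.3 × 18^0.611 ≈ 36.84 kt.
Difference ≈ 167.65 − 36.84 = 130.81 → 131 kt.

131 kt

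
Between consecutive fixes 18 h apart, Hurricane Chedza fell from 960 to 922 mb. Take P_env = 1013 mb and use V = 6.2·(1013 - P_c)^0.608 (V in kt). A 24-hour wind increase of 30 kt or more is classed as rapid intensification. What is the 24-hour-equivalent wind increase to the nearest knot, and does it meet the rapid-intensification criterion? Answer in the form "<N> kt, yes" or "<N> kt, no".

V₁: ΔP = 53, V ≈ 6.2 × 53^0.608 ≈ 69.30 kt.
V₂: ΔP = 91, V ≈ 6.2 × 91^0.608 ≈ 96.27 kt.
ΔV over 18 h = 26.97 kt → 24 h equivalent = 26.97 × 24/18 ≈ 35.96 kt.
36 kt ≥ 30 kt ⇒ rapid intensification.

36 kt, yes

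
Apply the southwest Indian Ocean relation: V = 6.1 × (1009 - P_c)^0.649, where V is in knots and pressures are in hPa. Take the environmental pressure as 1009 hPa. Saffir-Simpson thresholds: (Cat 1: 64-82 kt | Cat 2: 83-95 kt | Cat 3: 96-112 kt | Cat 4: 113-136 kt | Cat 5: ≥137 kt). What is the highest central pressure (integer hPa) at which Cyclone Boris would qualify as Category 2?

Category 2 begins at V = 83 kt.
Required ΔP = (83/6.1)^(1/0.649) = 13.607^1.541 ≈ 55.84 hPa.
P_c ≤ 1009 − 55.84 = 953.16, so the highest integer P_c is 953 hPa.

953 hPa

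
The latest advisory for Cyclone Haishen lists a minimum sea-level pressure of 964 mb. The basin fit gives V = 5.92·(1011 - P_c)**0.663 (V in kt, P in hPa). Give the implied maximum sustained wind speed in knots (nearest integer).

ΔP = 1011 − 964 = 47 mb.
47^0.663 ≈ 12.841.
V ≈ 5.92 × 12.841 ≈ 76.0 kt.

76 kt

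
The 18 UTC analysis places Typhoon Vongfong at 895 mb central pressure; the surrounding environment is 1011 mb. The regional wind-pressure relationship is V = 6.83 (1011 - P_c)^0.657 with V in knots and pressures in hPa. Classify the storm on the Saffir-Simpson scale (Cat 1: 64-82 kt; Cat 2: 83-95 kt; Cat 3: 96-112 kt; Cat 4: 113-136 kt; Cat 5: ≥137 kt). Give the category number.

5

ΔP = 1011 − 895 = 116 mb.
V ≈ 6.83 × 116^0.657 = 6.83 × 22.72 ≈ 155 kt.
155 kt falls in the Category 5 band.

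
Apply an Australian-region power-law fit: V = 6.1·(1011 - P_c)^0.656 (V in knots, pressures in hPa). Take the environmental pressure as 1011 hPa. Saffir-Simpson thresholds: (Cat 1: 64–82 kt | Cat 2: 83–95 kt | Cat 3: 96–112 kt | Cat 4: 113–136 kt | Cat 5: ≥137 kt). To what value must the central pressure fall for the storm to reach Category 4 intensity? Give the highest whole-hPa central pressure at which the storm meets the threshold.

925 hPa

Category 4 begins at V = 113 kt.
Required ΔP = (113/6.1)^(1/0.656) = 18.525^1.524 ≈ 85.61 hPa.
P_c ≤ 1011 − 85.61 = 925.39, so the highest integer P_c is 925 hPa.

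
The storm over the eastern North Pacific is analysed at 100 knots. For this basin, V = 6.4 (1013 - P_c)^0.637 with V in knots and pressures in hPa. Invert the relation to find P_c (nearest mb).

ΔP = (V / 6.4)^(1/0.637) = (100/6.4)^1.570.
100/6.4 = 15.625; 15.625^1.570 ≈ 74.84 mb.
P_c = 1013 − 74.84 = 938.16 ≈ 938 mb.

938 mb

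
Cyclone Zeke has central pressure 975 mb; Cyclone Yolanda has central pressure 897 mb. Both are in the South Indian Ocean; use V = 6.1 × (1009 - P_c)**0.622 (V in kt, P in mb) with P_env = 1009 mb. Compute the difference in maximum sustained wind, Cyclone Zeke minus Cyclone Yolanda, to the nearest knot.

Cyclone Zeke: ΔP = 34; V ≈ 6.1 × 34^0.622 ≈ 54.69 kt.
Cyclone Yolanda: ΔP = 112; V ≈ 6.1 × 112^0.622 ≈ 114.80 kt.
Difference ≈ 54.69 − 114.80 = -60.11 → -60 kt.

-60 kt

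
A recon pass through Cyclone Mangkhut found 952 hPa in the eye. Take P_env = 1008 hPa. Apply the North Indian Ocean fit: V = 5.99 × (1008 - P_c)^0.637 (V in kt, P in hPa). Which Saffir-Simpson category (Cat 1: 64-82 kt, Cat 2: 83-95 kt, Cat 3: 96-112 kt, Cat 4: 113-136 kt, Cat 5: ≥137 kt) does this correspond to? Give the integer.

1

ΔP = 1008 − 952 = 56 hPa.
V ≈ 5.99 × 56^0.637 = 5.99 × 12.99 ≈ 78 kt.
78 kt falls in the Category 1 band.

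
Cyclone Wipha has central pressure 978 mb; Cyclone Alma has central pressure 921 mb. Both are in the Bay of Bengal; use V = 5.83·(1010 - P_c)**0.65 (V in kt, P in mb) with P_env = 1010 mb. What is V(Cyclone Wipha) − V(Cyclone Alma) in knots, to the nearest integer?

Cyclone Wipha: ΔP = 32; V ≈ 5.83 × 32^0.65 ≈ 55.46 kt.
Cyclone Alma: ΔP = 89; V ≈ 5.83 × 89^0.65 ≈ 107.84 kt.
Difference ≈ 55.46 − 107.84 = -52.38 → -52 kt.

-52 kt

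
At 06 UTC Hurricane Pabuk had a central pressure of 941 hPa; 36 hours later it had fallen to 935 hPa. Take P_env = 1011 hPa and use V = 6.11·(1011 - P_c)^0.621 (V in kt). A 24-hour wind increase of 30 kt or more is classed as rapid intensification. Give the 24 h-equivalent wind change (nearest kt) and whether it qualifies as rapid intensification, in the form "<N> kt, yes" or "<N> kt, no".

3 kt, no

V₁: ΔP = 70, V ≈ 6.11 × 70^0.621 ≈ 85.48 kt.
V₂: ΔP = 76, V ≈ 6.11 × 76^0.621 ≈ 89.96 kt.
ΔV over 36 h = 4.48 kt → 24 h equivalent = 4.48 × 24/36 ≈ 2.99 kt.
3 kt < 30 kt ⇒ not rapid intensification.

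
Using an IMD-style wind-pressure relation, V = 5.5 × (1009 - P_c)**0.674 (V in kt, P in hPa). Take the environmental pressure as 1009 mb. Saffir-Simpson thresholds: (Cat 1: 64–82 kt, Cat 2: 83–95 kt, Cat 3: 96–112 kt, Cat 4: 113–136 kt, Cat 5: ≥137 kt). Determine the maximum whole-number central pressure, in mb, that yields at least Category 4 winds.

920 mb

Category 4 begins at V = 113 kt.
Required ΔP = (113/5.5)^(1/0.674) = 20.545^1.484 ≈ 88.64 mb.
P_c ≤ 1009 − 88.64 = 920.36, so the highest integer P_c is 920 mb.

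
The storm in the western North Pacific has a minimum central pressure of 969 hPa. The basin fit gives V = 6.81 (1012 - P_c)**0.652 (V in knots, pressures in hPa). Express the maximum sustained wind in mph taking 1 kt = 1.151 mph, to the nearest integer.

91 mph

ΔP = 1012 − 969 = 43 hPa.
V ≈ 6.81 × 43^0.652 = 6.81 × 11.615 ≈ 79.099 kt.
79.099 × 1.151 ≈ 91.04 mph → 91 mph.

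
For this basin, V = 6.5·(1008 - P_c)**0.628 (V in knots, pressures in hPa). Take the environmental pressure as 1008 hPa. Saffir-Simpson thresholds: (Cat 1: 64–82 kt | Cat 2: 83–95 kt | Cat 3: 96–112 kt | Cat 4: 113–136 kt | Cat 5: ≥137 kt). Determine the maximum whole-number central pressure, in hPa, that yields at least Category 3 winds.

Category 3 begins at V = 96 kt.
Required ΔP = (96/6.5)^(1/0.628) = 14.769^1.592 ≈ 72.78 hPa.
P_c ≤ 1008 − 72.78 = 935.22, so the highest integer P_c is 935 hPa.

935 hPa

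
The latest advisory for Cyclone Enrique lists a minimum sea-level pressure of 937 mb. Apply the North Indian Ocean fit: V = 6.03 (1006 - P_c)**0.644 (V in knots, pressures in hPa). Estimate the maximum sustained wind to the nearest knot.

92 kt

ΔP = 1006 − 937 = 69 mb.
69^0.644 ≈ 15.283.
V ≈ 6.03 × 15.283 ≈ 92.2 kt.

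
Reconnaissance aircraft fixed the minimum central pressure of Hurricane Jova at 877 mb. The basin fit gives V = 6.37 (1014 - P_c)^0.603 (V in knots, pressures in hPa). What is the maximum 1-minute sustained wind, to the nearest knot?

124 kt

ΔP = 1014 − 877 = 137 mb.
137^0.603 ≈ 19.429.
V ≈ 6.37 × 19.429 ≈ 123.8 kt.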